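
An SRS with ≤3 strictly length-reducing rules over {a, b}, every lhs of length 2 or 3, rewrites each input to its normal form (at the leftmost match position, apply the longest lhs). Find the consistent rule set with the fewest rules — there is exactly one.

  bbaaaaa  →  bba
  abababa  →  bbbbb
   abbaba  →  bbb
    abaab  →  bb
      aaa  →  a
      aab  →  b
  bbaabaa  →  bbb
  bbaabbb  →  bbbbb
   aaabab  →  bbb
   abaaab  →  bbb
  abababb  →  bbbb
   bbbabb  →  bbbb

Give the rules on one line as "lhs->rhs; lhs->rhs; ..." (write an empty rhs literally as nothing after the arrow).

  | bbaaaaa => bbaaa => bba
  | abababa => bbbaba => bbbbb
  | abbaba => baba => bbb
  | abaab => bbab => bb

aa->; ab->; aba->bb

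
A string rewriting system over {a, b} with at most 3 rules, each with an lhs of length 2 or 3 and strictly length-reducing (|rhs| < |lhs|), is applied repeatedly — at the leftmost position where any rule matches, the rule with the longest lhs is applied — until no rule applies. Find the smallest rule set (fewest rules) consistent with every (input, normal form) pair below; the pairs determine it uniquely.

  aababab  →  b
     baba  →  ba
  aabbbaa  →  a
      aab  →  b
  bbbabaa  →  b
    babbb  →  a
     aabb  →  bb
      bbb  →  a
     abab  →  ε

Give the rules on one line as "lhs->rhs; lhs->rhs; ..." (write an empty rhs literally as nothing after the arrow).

  | aababab => babab => bab => b
  | baba => ba
  | aabbbaa => bbbaa => aaa => a
  | aab => b

aa->; ab->; bbb->a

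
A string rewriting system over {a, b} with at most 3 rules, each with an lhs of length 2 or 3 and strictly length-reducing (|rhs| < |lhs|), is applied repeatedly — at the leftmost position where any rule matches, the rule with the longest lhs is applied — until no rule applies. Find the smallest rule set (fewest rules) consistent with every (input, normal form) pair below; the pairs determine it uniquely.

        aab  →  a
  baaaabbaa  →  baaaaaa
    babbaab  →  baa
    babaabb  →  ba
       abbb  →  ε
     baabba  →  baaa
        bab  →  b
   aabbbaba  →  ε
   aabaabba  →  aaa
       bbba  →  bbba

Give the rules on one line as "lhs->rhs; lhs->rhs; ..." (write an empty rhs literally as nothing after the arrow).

ab->; aba->; abb->a

  | aab => a
  | baaaabbaa => baaaaaa
  | babbaab => baaab => baa
  | babaabb => babb => ba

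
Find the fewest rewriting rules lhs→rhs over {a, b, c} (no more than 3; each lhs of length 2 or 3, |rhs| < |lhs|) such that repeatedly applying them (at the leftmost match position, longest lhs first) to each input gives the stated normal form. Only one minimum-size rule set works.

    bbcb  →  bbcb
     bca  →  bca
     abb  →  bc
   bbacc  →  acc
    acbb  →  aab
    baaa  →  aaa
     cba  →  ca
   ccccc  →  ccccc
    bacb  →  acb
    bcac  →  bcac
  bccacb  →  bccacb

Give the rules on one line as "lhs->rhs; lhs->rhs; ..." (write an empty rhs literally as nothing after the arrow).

  | bbcb
  | bca
  | abb => bc
  | bbacc => bacc => acc

abb->bc; ba->a; cbb->ab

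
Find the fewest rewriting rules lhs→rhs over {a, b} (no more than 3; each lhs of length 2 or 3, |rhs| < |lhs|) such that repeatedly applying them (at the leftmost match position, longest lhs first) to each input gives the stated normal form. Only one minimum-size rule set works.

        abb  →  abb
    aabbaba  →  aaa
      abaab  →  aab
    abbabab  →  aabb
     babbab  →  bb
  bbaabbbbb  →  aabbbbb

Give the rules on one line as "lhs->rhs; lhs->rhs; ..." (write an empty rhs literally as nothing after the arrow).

  | abb
  | aabbaba => aaaba => aaa
  | abaab => aab
  | abbabab => aabab => aabb

ba->; bab->bb; bba->a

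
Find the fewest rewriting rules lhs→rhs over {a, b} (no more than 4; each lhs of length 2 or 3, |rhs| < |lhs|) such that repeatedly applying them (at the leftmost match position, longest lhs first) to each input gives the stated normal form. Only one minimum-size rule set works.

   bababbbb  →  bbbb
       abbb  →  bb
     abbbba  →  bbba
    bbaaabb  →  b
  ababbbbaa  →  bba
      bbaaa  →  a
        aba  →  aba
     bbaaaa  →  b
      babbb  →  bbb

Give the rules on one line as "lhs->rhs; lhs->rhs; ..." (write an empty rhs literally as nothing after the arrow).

aa->b; abb->b; baa->a

  | bababbbb => babbbb => bbbb
  | abbb => bb
  | abbbba => bbba
  | bbaaabb => baabb => abb => b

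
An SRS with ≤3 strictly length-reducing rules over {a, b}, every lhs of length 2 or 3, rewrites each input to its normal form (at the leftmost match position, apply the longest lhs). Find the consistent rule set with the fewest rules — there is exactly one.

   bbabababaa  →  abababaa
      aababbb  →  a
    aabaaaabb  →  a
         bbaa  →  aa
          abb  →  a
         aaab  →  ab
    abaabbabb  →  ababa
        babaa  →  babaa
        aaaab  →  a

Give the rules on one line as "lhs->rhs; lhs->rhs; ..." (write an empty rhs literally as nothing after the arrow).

aaa->a; aab->a; bb->

  | bbabababaa => abababaa
  | aababbb => aabbb => abb => a
  | aabaaaabb => aaaaabb => aaabb => abb => a
  | bbaa => aa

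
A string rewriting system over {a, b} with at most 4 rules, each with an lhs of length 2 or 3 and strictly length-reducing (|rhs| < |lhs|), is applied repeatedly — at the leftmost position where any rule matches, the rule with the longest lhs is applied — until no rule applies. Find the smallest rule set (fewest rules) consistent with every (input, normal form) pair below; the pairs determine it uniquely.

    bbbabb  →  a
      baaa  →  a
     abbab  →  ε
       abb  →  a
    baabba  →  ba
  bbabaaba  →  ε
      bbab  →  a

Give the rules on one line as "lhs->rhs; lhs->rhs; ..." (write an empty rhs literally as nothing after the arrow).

aa->b; ab->a; bb->; bbb->

  | bbbabb => abb => ab => a
  | baaa => bba => a
  | abbab => abab => aab => bb => ε
  | abb => ab => a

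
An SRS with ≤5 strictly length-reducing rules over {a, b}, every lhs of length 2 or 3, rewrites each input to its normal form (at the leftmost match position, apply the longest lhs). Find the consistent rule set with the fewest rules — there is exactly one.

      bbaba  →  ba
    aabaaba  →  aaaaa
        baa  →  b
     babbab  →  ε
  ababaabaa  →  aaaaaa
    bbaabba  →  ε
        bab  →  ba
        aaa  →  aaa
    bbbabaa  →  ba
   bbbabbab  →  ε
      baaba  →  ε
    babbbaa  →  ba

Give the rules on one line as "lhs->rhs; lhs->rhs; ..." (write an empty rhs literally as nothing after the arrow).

  | bbaba => bbba => ba
  | aabaaba => aaaaba => aaaaa
  | baa => b
  | babbab => babab => baab => bb => ε

ab->a; baa->b; bb->; bba->bb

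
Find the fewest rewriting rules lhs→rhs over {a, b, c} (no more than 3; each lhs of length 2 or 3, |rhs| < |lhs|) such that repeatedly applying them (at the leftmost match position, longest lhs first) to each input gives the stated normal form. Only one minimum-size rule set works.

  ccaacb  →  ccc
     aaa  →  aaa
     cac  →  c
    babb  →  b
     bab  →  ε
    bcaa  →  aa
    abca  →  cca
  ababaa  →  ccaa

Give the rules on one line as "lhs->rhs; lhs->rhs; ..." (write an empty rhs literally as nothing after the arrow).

ab->c; ac->; bc->

  | ccaacb => ccab => ccc
  | aaa
  | cac => c
  | babb => bcb => b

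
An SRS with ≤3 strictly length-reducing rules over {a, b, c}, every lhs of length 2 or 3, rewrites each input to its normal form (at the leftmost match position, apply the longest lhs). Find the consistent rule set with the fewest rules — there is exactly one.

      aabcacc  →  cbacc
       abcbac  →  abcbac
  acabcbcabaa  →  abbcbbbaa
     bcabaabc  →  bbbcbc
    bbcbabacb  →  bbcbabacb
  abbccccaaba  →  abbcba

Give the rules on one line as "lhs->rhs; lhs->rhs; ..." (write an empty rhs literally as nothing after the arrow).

aab->cb; ca->a; cab->bb

  | aabcacc => cbcacc => cbacc
  | abcbac
  | acabcbcabaa => abbcbcabaa => abbcbbbaa
  | bcabaabc => bbbaabc => bbbcbc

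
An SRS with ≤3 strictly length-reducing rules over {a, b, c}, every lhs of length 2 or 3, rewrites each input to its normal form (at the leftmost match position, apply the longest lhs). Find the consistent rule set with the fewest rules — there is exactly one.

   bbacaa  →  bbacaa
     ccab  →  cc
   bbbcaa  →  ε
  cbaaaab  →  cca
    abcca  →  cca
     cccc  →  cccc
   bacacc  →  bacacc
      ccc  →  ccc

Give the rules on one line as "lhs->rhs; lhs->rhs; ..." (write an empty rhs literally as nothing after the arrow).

ab->; baa->c; bc->

  | bbacaa
  | ccab => cc
  | bbbcaa => bbaa => bc => ε
  | cbaaaab => ccaab => cca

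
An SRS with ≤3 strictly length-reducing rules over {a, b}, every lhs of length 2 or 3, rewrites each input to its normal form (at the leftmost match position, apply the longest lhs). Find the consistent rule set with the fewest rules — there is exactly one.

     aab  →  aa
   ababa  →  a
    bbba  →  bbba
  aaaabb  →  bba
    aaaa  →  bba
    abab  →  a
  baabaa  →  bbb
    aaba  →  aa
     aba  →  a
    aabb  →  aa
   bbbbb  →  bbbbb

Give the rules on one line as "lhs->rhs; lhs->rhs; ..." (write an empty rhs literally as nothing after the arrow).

  | aab => aa
  | ababa => aba => a
  | bbba
  | aaaabb => bbabb => bbab => bba

aaa->bb; ab->a; aba->a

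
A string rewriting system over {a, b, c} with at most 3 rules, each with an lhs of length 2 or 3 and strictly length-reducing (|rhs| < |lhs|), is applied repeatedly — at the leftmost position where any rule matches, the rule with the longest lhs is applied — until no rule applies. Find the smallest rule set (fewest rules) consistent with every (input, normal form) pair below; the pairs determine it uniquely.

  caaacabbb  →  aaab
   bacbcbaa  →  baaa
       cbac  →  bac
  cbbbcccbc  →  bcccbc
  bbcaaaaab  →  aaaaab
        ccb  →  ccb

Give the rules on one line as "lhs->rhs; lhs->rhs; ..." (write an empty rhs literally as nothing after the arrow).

  | caaacabbb => aacabbb => aabbb => aaab
  | bacbcbaa => bacbbaa => bacaaa => baaa
  | cbac => bac
  | cbbbcccbc => cabcccbc => bcccbc

bb->a; ca->; cba->ba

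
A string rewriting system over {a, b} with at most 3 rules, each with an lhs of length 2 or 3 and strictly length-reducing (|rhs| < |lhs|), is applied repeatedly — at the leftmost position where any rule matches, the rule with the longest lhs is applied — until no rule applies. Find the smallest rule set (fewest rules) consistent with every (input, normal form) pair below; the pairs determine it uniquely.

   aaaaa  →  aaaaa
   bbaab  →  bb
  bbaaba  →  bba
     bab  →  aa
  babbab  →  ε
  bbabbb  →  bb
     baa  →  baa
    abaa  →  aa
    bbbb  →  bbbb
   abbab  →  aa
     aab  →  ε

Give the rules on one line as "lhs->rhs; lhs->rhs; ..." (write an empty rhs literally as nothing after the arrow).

aab->; ab->; bab->aa

  | aaaaa
  | bbaab => bb
  | bbaaba => bba
  | bab => aa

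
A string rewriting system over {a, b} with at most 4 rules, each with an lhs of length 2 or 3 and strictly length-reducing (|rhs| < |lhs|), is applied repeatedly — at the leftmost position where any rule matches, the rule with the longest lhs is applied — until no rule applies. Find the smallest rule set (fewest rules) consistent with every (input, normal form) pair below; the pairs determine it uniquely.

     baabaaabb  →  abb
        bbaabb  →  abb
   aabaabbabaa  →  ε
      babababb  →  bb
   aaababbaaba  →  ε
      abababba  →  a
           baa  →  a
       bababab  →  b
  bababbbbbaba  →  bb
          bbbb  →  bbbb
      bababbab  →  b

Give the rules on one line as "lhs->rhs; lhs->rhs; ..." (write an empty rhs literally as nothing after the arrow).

aa->; ba->; bba->

  | baabaaabb => abaaabb => aaabb => abb
  | bbaabb => abb
  | aabaabbabaa => baabbabaa => abbabaa => abaa => aa => ε
  | babababb => bababb => babb => bb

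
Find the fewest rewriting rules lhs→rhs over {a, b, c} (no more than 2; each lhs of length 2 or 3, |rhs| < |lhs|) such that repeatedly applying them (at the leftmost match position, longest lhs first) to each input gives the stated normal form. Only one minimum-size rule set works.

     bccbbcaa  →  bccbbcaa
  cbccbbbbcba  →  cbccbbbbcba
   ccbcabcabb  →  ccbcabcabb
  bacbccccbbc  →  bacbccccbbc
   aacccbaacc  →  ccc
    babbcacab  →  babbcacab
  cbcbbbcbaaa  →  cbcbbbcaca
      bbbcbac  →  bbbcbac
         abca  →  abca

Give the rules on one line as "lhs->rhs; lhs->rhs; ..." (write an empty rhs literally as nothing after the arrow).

acc->c; baa->ac

  | bccbbcaa
  | cbccbbbbcba
  | ccbcabcabb
  | bacbccccbbc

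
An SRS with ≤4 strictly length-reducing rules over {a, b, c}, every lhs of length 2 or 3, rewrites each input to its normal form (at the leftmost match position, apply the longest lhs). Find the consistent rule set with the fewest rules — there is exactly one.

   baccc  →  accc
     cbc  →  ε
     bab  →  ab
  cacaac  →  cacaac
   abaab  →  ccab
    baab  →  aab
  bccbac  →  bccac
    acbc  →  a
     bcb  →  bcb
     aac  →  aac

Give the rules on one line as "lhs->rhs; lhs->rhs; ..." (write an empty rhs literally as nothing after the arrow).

  | baccc => accc
  | cbc => ε
  | bab => ab
  | cacaac

aba->cc; ba->a; cbc->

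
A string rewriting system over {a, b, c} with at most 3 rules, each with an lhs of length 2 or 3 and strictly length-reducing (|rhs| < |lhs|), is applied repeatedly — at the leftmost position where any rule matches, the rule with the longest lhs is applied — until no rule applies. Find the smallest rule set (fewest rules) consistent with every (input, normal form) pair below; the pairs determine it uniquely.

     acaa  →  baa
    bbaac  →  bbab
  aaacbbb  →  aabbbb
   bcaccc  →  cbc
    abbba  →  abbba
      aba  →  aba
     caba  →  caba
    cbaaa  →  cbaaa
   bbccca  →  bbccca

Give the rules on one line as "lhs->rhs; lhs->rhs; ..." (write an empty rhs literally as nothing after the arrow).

  | acaa => baa
  | bbaac => bbab
  | aaacbbb => aabbbb
  | bcaccc => bcbcc => cacc => cbc

ac->b; bcb->ca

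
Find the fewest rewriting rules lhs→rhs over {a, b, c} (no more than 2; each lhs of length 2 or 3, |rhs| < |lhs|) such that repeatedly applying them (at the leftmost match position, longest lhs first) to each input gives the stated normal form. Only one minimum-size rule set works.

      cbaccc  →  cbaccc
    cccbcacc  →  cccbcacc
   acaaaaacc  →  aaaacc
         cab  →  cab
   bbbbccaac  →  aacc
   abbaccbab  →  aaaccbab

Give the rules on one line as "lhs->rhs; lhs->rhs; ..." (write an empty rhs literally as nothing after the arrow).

bb->a; caa->

  | cbaccc
  | cccbcacc
  | acaaaaacc => aaaacc
  | cab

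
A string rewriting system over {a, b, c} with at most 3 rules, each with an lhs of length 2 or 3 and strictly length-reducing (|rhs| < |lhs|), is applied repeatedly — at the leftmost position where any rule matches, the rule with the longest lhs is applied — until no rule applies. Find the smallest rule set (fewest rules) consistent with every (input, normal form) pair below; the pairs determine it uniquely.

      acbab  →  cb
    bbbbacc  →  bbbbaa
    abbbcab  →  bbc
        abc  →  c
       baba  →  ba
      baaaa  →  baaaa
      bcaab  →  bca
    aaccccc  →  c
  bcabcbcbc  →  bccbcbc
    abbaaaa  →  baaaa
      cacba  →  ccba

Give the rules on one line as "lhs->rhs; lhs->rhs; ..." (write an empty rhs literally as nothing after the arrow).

  | acbab => cbab => cb
  | bbbbacc => bbbbaa
  | abbbcab => bbcab => bbc
  | abc => c

ab->; ac->c; acc->aa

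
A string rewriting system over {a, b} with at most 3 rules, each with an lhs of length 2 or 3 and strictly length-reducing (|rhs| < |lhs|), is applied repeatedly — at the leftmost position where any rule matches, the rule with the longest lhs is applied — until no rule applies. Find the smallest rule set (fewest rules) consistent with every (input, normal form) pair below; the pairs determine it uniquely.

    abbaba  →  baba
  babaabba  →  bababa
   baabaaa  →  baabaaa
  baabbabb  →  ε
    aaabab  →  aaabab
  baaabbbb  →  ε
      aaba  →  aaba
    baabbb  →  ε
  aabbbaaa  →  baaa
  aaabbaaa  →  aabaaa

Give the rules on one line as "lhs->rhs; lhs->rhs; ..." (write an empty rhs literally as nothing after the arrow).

  | abbaba => baba
  | babaabba => bababa
  | baabaaa
  | baabbabb => bababb => babb => bb => ε

abb->b; bb->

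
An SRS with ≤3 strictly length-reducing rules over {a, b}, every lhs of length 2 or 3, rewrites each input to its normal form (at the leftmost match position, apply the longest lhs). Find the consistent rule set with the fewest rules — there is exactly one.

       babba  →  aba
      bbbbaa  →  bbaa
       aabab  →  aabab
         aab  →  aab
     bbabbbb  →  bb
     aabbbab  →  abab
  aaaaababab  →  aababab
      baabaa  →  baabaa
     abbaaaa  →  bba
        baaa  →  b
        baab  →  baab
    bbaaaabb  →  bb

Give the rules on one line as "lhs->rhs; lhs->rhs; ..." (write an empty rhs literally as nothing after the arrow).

  | babba => bbba => aba
  | bbbbaa => abbaa => bbaa
  | aabab
  | aab

aaa->; abb->bb; bbb->ab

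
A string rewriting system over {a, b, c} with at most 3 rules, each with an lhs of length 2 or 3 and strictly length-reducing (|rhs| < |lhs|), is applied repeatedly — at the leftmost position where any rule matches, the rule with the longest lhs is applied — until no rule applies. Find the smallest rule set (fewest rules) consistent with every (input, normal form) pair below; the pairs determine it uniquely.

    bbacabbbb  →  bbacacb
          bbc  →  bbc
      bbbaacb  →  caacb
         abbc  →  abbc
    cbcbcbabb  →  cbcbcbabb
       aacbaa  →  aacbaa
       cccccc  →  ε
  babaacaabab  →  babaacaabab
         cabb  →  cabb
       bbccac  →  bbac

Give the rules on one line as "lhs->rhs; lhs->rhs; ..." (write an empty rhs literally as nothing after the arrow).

  | bbacabbbb => bbacacb
  | bbc
  | bbbaacb => caacb
  | abbc

bbb->c; cc->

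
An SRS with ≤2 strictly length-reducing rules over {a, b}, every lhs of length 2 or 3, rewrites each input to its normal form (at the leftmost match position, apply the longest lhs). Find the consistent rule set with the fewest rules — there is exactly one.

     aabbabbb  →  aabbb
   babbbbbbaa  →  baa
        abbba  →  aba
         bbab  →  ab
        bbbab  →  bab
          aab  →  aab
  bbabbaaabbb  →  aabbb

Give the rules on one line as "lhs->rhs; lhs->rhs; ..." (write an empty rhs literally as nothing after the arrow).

aaa->aa; bba->a

  | aabbabbb => aaabbb => aabbb
  | babbbbbbaa => babbbbaa => babbaa => baaa => baa
  | abbba => aba
  | bbab => ab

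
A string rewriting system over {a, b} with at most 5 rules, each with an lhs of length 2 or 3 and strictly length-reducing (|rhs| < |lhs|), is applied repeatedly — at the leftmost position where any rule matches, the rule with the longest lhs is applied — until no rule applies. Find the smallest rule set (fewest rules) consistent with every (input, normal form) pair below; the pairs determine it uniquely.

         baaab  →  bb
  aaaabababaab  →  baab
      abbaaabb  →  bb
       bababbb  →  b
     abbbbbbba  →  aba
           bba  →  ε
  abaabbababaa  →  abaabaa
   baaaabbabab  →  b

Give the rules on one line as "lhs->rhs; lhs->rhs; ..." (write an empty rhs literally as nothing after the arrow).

aaa->bb; bab->b; bba->; bbb->b

  | baaab => bbbb => bb
  | aaaabababaab => bbabababaab => bababaab => babaab => baab
  | abbaaabb => aaabb => bbbb => bb
  | bababbb => babbb => bbb => b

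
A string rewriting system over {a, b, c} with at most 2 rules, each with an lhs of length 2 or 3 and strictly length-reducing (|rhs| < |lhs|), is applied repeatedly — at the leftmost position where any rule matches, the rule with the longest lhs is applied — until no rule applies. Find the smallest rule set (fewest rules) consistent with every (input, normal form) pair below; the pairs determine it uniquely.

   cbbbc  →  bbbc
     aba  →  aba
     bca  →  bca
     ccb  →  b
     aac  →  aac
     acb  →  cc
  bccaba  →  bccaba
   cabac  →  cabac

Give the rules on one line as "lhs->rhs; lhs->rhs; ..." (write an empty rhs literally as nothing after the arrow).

acb->cc; cb->b

  | cbbbc => bbbc
  | aba
  | bca
  | ccb => cb => b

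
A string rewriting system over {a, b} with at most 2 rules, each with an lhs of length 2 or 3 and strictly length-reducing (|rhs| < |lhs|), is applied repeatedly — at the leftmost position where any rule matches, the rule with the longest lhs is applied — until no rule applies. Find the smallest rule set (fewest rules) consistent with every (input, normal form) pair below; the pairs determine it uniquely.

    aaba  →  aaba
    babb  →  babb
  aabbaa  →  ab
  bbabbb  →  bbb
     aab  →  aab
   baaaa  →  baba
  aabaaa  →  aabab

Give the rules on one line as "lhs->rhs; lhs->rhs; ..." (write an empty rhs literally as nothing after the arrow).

  | aaba
  | babb
  | aabbaa => aaa => ab
  | bbabbb => bbb

aaa->ab; bba->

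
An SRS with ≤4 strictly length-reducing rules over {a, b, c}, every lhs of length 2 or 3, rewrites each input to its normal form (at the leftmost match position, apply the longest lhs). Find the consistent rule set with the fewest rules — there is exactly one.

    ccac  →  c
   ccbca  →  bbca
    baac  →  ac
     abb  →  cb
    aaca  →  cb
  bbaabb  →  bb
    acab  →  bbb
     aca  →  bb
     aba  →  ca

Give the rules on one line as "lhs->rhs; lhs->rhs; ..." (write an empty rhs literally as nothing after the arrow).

ab->c; aca->bb; ba->; cc->b

  | ccac => bac => c
  | ccbca => bbca
  | baac => ac
  | abb => cb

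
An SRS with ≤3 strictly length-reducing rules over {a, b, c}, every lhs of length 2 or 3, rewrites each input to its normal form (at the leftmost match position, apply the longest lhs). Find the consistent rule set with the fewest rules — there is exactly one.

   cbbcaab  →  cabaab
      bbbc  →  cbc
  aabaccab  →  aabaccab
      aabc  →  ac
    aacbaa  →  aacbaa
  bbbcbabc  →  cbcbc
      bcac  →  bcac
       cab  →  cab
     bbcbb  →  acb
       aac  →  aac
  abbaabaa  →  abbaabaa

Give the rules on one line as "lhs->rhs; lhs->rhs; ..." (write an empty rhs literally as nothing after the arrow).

abc->c; bbb->cb; bbc->ab

  | cbbcaab => cabaab
  | bbbc => cbc
  | aabaccab
  | aabc => ac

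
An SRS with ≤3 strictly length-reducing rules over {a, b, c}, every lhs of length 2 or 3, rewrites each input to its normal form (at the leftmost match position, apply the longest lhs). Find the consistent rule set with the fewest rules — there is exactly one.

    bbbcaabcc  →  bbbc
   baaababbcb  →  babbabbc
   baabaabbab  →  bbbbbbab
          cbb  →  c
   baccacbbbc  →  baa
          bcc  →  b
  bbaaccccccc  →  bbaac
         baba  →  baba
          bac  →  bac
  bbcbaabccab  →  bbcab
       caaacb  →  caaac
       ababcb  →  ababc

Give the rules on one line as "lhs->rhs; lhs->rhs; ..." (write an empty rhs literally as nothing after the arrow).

aab->bb; cb->c; cc->

  | bbbcaabcc => bbbcbbcc => bbbcbcc => bbbccc => bbbc
  | baaababbcb => babbabbcb => babbabbc
  | baabaabbab => bbbaabbab => bbbbbbab
  | cbb => cb => c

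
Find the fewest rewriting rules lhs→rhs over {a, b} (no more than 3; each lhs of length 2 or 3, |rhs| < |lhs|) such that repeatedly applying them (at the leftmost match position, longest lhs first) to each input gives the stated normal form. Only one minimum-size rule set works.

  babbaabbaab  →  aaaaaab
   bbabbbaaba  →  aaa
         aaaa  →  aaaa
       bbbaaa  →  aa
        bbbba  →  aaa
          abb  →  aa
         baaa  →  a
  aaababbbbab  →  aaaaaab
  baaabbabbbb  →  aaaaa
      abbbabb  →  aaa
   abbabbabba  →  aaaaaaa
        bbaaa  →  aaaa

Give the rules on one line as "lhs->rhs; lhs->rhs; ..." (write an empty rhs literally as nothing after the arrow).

  | babbaabbaab => bbaabbaab => aaabbaab => aaaaaab
  | bbabbbaaba => aabbbaaba => aaabaaba => aaaba => aaa
  | aaaa
  | bbbaaa => abaaa => aa

ba->; baa->; bb->a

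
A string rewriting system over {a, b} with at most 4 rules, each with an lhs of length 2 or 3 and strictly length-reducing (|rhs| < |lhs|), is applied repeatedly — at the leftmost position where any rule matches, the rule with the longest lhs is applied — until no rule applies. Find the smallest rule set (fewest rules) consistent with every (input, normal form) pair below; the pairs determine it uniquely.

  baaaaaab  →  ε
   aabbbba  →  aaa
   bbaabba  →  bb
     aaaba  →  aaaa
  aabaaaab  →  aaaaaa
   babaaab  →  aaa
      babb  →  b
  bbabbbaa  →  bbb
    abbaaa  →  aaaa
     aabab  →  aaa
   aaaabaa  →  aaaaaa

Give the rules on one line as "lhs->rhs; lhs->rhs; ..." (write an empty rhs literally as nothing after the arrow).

ab->a; ba->b; bab->

  | baaaaaab => baaaaab => baaaab => baaab => baab => bab => ε
  | aabbbba => aabbba => aabba => aaba => aaa
  | bbaabba => bbabba => bba => bb
  | aaaba => aaaa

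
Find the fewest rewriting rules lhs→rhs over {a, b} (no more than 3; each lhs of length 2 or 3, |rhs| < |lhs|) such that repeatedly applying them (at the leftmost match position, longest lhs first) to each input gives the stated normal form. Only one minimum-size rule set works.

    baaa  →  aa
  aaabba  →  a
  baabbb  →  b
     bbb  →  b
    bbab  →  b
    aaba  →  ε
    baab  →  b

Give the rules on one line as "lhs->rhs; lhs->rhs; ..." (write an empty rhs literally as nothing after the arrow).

ab->b; ba->; bb->

  | baaa => aa
  | aaabba => aabba => abba => bba => a
  | baabbb => abbb => bbb => b
  | bbb => b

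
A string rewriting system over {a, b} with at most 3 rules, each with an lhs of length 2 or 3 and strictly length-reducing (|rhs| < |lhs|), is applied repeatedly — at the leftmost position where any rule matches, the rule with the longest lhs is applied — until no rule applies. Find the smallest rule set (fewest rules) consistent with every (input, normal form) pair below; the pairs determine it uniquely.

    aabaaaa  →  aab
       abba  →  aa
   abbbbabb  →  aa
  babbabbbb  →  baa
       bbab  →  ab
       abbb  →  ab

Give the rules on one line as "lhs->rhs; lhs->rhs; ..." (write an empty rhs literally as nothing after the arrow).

  | aabaaaa => aabaaa => aabaa => aaba => aab
  | abba => aa
  | abbbbabb => abbabb => aabb => aa
  | babbabbbb => baabbbb => baabb => baa

aba->ab; bb->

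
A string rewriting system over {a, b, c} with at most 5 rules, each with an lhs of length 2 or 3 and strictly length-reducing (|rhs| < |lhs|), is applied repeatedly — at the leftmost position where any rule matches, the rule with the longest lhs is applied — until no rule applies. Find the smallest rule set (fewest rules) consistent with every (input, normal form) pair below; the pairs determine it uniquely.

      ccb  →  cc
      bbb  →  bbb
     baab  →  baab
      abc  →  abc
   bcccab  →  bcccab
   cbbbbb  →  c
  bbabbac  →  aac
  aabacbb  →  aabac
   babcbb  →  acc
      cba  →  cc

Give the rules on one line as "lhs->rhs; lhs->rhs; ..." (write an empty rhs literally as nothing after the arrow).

  | ccb => cc
  | bbb
  | baab
  | abc

bab->ac; bba->a; cb->c; cba->cc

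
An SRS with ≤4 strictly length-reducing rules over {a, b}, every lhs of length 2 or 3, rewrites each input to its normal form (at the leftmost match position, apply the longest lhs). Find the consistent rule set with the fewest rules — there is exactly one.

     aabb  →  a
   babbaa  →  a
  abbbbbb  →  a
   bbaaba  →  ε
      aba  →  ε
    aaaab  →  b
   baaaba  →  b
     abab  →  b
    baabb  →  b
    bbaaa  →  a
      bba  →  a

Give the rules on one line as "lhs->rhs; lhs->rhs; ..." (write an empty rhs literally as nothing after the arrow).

  | aabb => abb => bb => a
  | babbaa => bbbaa => abaa => a
  | abbbbbb => bbbbbb => abbbb => bbbb => abb => bb => a
  | bbaaba => aaaba => aaba => aba => ε

aa->a; ab->b; aba->; bb->a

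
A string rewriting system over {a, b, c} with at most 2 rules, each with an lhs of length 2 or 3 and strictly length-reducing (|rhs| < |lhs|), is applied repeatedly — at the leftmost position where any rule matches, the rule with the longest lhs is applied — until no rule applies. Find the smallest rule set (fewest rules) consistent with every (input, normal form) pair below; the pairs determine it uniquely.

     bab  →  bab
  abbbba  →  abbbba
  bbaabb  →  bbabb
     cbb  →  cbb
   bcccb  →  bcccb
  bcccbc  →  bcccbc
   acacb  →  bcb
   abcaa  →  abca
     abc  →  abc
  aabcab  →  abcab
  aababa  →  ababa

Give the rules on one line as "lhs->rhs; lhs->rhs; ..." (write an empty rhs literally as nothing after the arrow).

  | bab
  | abbbba
  | bbaabb => bbabb
  | cbb

aa->a; aca->b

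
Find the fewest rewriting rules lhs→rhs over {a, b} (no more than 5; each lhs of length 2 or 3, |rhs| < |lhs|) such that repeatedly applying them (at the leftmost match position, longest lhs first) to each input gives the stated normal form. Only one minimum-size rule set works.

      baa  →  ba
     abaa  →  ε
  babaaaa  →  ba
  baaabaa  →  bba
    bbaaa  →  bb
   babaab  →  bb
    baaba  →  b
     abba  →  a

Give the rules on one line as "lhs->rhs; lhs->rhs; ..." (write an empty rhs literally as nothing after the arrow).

aa->a; aaa->; aab->aa; ab->a

  | baa => ba
  | abaa => aaa => ε
  | babaaaa => baaaaa => baa => ba
  | baaabaa => bbaa => bba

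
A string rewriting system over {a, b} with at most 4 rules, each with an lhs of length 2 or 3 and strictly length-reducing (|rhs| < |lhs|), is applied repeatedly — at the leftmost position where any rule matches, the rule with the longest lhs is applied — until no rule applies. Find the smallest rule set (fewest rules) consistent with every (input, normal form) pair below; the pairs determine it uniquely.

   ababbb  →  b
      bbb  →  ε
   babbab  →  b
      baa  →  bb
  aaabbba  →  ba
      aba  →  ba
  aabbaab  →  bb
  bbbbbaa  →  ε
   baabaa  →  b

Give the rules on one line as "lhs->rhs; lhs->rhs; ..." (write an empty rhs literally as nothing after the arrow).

aa->b; ab->b; bbb->

  | ababbb => babbb => bbbb => b
  | bbb => ε
  | babbab => bbbab => ab => b
  | baa => bb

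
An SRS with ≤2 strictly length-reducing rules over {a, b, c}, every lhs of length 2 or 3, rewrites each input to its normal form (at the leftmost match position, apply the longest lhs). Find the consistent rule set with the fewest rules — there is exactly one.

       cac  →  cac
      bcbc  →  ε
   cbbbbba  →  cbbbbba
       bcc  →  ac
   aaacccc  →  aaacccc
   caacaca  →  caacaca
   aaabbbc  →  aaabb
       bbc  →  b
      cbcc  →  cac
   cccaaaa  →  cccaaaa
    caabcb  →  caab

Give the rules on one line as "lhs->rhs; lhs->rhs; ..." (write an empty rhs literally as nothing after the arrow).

bc->; bcc->ac

  | cac
  | bcbc => bc => ε
  | cbbbbba
  | bcc => ac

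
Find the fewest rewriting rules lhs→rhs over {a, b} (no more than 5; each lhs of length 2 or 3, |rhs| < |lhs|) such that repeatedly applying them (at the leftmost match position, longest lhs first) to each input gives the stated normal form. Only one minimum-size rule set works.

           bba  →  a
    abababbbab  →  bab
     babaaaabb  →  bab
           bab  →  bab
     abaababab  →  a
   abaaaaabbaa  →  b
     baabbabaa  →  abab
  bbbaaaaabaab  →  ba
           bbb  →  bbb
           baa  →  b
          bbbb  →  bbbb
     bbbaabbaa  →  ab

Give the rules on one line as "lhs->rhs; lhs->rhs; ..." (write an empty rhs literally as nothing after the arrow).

  | bba => a
  | abababbbab => ababbbbab => abbbbbab => bbbbbab => bbbab => bab
  | babaaaabb => babaabb => babbab => bbbab => bab
  | bab

aa->; aab->ba; abb->bb; bba->a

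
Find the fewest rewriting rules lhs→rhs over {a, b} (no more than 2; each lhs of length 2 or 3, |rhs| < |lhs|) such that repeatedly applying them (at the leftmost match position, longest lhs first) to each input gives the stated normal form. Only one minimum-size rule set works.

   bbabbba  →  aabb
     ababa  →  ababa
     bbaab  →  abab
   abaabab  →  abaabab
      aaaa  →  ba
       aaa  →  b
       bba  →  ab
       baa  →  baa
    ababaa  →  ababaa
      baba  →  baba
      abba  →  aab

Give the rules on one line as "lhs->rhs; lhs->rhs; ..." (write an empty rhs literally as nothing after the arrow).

  | bbabbba => abbbba => abbab => aabb
  | ababa
  | bbaab => abab
  | abaabab

aaa->b; bba->ab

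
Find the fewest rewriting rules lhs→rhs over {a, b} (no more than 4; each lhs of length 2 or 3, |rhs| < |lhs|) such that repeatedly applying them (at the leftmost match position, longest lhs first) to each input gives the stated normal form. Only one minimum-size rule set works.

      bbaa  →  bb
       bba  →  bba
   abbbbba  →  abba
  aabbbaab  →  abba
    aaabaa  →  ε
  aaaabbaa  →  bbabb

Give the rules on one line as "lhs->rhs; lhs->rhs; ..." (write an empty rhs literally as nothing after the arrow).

aa->; aaa->bb; aab->a; bbb->

  | bbaa => bb
  | bba
  | abbbbba => abba
  | aabbbaab => abbaab => abba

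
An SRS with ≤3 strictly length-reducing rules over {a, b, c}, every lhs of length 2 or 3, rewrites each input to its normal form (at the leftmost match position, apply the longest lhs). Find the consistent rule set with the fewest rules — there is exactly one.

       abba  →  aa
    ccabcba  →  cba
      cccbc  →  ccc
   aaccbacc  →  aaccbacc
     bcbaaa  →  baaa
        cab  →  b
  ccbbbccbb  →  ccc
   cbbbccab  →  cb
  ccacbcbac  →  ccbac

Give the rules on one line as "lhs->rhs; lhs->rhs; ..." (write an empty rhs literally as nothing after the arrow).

bb->; bc->; ca->

  | abba => aa
  | ccabcba => cbcba => cba
  | cccbc => ccc
  | aaccbacc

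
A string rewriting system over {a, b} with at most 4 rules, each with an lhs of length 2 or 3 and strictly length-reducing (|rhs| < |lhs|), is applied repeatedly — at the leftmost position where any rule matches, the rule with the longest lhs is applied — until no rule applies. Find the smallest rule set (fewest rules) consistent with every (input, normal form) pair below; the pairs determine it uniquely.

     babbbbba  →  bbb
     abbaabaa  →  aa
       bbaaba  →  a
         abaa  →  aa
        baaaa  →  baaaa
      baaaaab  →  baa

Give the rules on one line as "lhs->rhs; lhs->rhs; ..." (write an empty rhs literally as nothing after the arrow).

  | babbbbba => bbbbba => bbb
  | abbaabaa => baabaa => bbaaa => aa
  | bbaaba => aba => a
  | abaa => aa

aab->ba; ab->; bba->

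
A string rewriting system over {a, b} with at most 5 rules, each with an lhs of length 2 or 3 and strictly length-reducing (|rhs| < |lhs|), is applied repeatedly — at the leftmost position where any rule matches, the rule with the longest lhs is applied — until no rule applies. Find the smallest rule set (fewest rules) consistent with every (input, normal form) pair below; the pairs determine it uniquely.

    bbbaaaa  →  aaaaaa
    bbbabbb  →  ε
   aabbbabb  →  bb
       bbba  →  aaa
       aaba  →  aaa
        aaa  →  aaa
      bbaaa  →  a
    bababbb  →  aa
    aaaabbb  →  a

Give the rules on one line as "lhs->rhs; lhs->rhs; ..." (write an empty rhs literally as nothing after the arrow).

  | bbbaaaa => aaaaaa
  | bbbabbb => aaabbb => aabb => ab => ε
  | aabbbabb => abbabb => babb => bb
  | bbba => aaa

ab->; aba->aa; ba->; bbb->aa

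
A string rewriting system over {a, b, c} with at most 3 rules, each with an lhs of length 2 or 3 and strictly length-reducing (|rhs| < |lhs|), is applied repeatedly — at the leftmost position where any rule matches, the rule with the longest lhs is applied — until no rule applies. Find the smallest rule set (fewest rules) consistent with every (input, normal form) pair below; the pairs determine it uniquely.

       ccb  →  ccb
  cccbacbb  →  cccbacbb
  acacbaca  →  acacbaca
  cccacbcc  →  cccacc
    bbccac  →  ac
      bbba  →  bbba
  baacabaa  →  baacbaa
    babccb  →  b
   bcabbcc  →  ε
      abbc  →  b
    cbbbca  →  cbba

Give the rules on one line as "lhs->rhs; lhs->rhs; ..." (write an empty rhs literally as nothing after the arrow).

  | ccb
  | cccbacbb
  | acacbaca
  | cccacbcc => cccacc

ab->b; bc->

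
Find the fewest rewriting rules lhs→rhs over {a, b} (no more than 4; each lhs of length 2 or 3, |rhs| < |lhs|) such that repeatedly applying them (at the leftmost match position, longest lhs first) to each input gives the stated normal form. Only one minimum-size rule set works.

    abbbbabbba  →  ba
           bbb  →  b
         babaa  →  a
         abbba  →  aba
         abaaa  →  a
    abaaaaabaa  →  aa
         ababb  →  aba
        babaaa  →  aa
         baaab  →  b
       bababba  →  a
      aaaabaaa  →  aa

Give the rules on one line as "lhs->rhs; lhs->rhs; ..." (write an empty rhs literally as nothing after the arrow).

  | abbbbabbba => abbabbba => aabbba => bbba => ba
  | bbb => b
  | babaa => baa => a
  | abbba => aba

aaa->a; aab->b; baa->a; bb->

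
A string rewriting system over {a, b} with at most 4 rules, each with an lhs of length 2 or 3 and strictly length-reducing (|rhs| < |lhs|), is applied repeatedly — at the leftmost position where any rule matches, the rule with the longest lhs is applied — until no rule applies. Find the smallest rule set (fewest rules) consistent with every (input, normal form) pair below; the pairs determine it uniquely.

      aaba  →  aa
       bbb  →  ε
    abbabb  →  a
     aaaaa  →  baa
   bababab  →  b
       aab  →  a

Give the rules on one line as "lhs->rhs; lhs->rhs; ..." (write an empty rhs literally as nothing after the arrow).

  | aaba => aa
  | bbb => ab => ε
  | abbabb => babb => bb => a
  | aaaaa => baa

aaa->b; ab->; bb->a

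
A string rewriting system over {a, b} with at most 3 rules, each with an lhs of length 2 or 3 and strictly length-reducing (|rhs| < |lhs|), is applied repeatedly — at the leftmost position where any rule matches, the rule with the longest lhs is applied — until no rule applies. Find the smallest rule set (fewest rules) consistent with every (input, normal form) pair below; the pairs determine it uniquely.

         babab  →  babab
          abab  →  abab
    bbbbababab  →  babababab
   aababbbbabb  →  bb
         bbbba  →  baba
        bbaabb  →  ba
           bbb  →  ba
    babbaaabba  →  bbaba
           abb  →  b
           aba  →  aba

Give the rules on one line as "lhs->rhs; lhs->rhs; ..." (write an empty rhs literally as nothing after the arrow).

aab->; abb->b; bbb->ba

  | babab
  | abab
  | bbbbababab => babababab
  | aababbbbabb => abbbbabb => bbbabb => baabb => bb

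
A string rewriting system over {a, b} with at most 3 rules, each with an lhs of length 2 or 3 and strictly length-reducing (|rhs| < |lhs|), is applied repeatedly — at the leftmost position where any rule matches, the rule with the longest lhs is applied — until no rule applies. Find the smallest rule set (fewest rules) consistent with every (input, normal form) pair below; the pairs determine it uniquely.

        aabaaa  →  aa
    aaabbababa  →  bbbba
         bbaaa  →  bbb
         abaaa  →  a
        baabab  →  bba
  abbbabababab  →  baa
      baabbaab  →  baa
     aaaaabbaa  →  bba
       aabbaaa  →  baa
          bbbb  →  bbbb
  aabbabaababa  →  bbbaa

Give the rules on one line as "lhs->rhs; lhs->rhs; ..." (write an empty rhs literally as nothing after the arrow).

  | aabaaa => aabb => aa
  | aaabbababa => bbbababa => bbaaaba => bbbba
  | bbaaa => bbb
  | abaaa => abb => a

aaa->b; abb->a; bab->aa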